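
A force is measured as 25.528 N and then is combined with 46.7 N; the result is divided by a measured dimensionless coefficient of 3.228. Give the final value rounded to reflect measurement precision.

22.4 N

25.528 N + 46.7 N = 72.228 N; the sum is limited to 1 decimal place (3 s.f.).
Carrying full precision, 72.228 ÷ 3.228 = 22.375464684… N; 3.228 has 4 s.f., so the result keeps min(3, 4) = 3 s.f.
Rounded to 3 significant figures: 22.4 N.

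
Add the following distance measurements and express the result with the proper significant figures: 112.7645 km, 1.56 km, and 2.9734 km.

112.7645 km + 1.56 km + 2.9734 km = 117.2979 km.
Addition/subtraction keeps the fewest decimal places: 112.7645 → 4 decimal places, 1.56 → 2 decimal places, 2.9734 → 4 decimal places; limit is 2.
Rounded to 2 decimal places: 1.1730 × 10² km.

1.1730 × 10² km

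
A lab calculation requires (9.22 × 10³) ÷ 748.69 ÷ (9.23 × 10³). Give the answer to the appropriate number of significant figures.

(9.22 × 10³) ÷ 748.69 ÷ (9.23 × 10³) = 0.00133421920472…
Multiplication/division keeps the fewest significant figures: 9.22 × 10³ → 3 s.f., 748.69 → 5 s.f., 9.23 × 10³ → 3 s.f.; limit is 3.
Rounded to 3 significant figures: 0.00133.

0.00133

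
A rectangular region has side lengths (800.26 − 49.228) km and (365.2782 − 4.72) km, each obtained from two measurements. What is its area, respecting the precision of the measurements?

2.7079 × 10⁵ km²

800.26 − 49.228 = 751.032, limited to 2 d.p. → 5 s.f.; 365.2782 − 4.72 = 360.5582, limited to 2 d.p. → 5 s.f.
Carrying full precision, 751.032 × 360.5582 = 270790.746062…; keep min(5, 5) = 5 s.f.
Rounded to 5 significant figures: 2.7079 × 10⁵ km².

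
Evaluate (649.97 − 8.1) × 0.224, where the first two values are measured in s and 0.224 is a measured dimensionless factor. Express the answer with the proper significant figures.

649.97 s − 8.1 s = 641.87 s; the difference is limited to 1 decimal place (4 s.f.).
Carrying full precision, 641.87 × 0.224 = 143.77888 s; 0.224 has 3 s.f., so the result keeps min(4, 3) = 3 s.f.
Rounded to 3 significant figures: 144 s.

144 s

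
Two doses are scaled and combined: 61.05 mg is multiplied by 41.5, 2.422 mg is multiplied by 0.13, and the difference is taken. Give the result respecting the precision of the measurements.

61.05 × 41.5 = 2533.575 → 2.53 × 10^3 mg (3 s.f., last digit at the 10^1 place).
2.422 × 0.13 = 0.31486 → 0.31 mg (2 s.f., last digit at the 10^-2 place).
Difference: 2533.26014 mg; keep the coarser place, 10^1.
Result: 2.53 × 10^3 mg.

2.53 × 10^3 mg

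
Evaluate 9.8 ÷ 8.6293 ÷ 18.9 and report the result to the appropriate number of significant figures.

0.060

9.8 ÷ 8.6293 ÷ 18.9 = 0.0600881321218…
Multiplication/division keeps the fewest significant figures: 9.8 → 2 s.f., 8.6293 → 5 s.f., 18.9 → 3 s.f.; limit is 2.
Rounded to 2 significant figures: 0.060.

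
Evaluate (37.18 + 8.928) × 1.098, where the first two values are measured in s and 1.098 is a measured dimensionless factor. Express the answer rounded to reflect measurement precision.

37.18 s + 8.928 s = 46.108 s; the sum is limited to 2 decimal places (4 s.f.).
Carrying full precision, 46.108 × 1.098 = 50.626584 s; 1.098 has 4 s.f., so the result keeps min(4, 4) = 4 s.f.
Rounded to 4 significant figures: 50.63 s.

50.63 s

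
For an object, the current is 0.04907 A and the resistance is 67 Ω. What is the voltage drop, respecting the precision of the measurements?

voltage drop = 0.04907 A × 67 Ω = 3.28769 V.
0.04907 has 4 significant figures; 67 has 2.
Division/multiplication keeps the fewest: 2 significant figures.
Rounded: 3.3 V.

3.3 V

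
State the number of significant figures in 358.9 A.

358.9: every digit is nonzero and significant.

4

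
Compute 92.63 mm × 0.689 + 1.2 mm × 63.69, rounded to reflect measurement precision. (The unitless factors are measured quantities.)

1.40 × 10^2 mm

92.63 × 0.689 = 63.82207 → 63.8 mm (3 s.f., last digit at the 10^-1 place).
1.2 × 63.69 = 76.428 → 76 mm (2 s.f., last digit at the 10^0 place).
Sum: 140.25007 mm; keep the coarser place, 10^0.
Result: 1.40 × 10^2 mm.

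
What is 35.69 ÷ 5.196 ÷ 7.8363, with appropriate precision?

35.69 ÷ 5.196 ÷ 7.8363 = 0.876529125813…
Multiplication/division keeps the fewest significant figures: 35.69 → 4 s.f., 5.196 → 4 s.f., 7.8363 → 5 s.f.; limit is 4.
Rounded to 4 significant figures: 0.8765.

0.8765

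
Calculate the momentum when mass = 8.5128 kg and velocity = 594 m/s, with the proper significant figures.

5.06 × 10^3 kg·m/s

momentum = 8.5128 kg × 594 m/s = 5056.6032 kg·m/s.
8.5128 has 5 significant figures; 594 has 3.
Division/multiplication keeps the fewest: 3 significant figures.
Rounded: 5.06 × 10^3 kg·m/s.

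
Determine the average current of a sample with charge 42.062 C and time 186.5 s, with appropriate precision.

average current = 42.062 C ÷ 186.5 s = 0.225533512064… A.
42.062 has 5 significant figures; 186.5 has 4.
Division/multiplication keeps the fewest: 4 significant figures.
Rounded: 0.2255 A.

0.2255 A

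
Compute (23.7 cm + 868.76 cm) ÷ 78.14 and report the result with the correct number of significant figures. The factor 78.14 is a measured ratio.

23.7 cm + 868.76 cm = 892.46 cm; the sum is limited to 1 decimal place (4 s.f.).
Carrying full precision, 892.46 ÷ 78.14 = 11.4212951113… cm; 78.14 has 4 s.f., so the result keeps min(4, 4) = 4 s.f.
Rounded to 4 significant figures: 11.42 cm.

11.42 cm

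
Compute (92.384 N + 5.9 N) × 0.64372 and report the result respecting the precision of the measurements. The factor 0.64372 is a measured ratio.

92.384 N + 5.9 N = 98.284 N; the sum is limited to 1 decimal place (3 s.f.).
Carrying full precision, 98.284 × 0.64372 = 63.26737648 N; 0.64372 has 5 s.f., so the result keeps min(3, 5) = 3 s.f.
Rounded to 3 significant figures: 63.3 N.

63.3 N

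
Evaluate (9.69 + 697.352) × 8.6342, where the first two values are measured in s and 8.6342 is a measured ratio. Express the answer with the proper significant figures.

9.69 s + 697.352 s = 707.042 s; the sum is limited to 2 decimal places (5 s.f.).
Carrying full precision, 707.042 × 8.6342 = 6104.7420364 s; 8.6342 has 5 s.f., so the result keeps min(5, 5) = 5 s.f.
Rounded to 5 significant figures: 6104.7 s.

6104.7 s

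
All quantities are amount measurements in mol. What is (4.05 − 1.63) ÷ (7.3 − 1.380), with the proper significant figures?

0.41

4.05 − 1.63 = 2.42, limited to 2 d.p. → 3 s.f.; 7.3 − 1.380 = 5.920, limited to 1 d.p. → 2 s.f.
Carrying full precision, 2.42 ÷ 5.920 = 0.408783783784…; keep min(3, 2) = 2 s.f.
Rounded to 2 significant figures: 0.41.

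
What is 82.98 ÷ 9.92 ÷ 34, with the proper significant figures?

2.5 × 10^-1

82.98 ÷ 9.92 ÷ 34 = 0.246027039848…
Multiplication/division keeps the fewest significant figures: 82.98 → 4 s.f., 9.92 → 3 s.f., 34 → 2 s.f.; limit is 2.
Rounded to 2 significant figures: 2.5 × 10^-1.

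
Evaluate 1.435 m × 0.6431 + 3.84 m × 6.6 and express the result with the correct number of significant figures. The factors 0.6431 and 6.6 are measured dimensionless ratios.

26 m

1.435 × 0.6431 = 0.9228485 → 9.228 × 10⁻¹ m (4 s.f., last digit at the 10^-4 place).
3.84 × 6.6 = 25.344 → 25 m (2 s.f., last digit at the 10^0 place).
Sum: 26.2668485 m; keep the coarser place, 10^0.
Result: 26 m.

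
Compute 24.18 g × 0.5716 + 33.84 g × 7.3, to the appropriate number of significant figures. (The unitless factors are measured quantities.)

2.6 × 10^2 g

24.18 × 0.5716 = 13.821288 → 13.82 g (4 s.f., last digit at the 10^-2 place).
33.84 × 7.3 = 247.032 → 2.5 × 10^2 g (2 s.f., last digit at the 10^1 place).
Sum: 260.853288 g; keep the coarser place, 10^1.
Result: 2.6 × 10^2 g.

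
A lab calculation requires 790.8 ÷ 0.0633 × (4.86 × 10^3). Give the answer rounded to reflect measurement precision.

790.8 ÷ 0.0633 × (4.86 × 10^3) = 60715450.237…
Multiplication/division keeps the fewest significant figures: 790.8 → 4 s.f., 0.0633 → 3 s.f., 4.86 × 10^3 → 3 s.f.; limit is 3.
Rounded to 3 significant figures: 6.07 × 10^7.

6.07 × 10^7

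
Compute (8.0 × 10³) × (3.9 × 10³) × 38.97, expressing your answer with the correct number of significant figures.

(8.0 × 10³) × (3.9 × 10³) × 38.97 = 1.215864 × 10^9
Multiplication/division keeps the fewest significant figures: 8.0 × 10³ → 2 s.f., 3.9 × 10³ → 2 s.f., 38.97 → 4 s.f.; limit is 2.
Rounded to 2 significant figures: 1.2 × 10⁹.

1.2 × 10⁹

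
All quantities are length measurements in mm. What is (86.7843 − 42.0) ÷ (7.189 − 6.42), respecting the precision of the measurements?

86.7843 − 42.0 = 44.7843, limited to 1 d.p. → 3 s.f.; 7.189 − 6.42 = 0.769, limited to 2 d.p. → 2 s.f.
Carrying full precision, 44.7843 ÷ 0.769 = 58.2370611183…; keep min(3, 2) = 2 s.f.
Rounded to 2 significant figures: 58.

58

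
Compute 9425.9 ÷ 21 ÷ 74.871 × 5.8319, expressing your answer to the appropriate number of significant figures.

35

9425.9 ÷ 21 ÷ 74.871 × 5.8319 = 34.9622978253…
Multiplication/division keeps the fewest significant figures: 9425.9 → 5 s.f., 21 → 2 s.f., 74.871 → 5 s.f., 5.8319 → 5 s.f.; limit is 2.
Rounded to 2 significant figures: 35.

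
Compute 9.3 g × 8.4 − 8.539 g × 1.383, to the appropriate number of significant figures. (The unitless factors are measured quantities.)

66 g

9.3 × 8.4 = 78.12 → 78 g (2 s.f., last digit at the 10^0 place).
8.539 × 1.383 = 11.809437 → 11.81 g (4 s.f., last digit at the 10^-2 place).
Difference: 66.310563 g; keep the coarser place, 10^0.
Result: 66 g.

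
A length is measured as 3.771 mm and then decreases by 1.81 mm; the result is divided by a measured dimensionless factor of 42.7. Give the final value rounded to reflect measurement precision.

3.771 mm − 1.81 mm = 1.961 mm; the difference is limited to 2 decimal places (3 s.f.).
Carrying full precision, 1.961 ÷ 42.7 = 0.045925058548… mm; 42.7 has 3 s.f., so the result keeps min(3, 3) = 3 s.f.
Rounded to 3 significant figures: 4.59 × 10⁻² mm.

4.59 × 10⁻² mm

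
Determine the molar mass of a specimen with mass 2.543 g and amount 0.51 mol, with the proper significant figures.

5.0 g/mol

molar mass = 2.543 g ÷ 0.51 mol = 4.9862745098… g/mol.
2.543 has 4 significant figures; 0.51 has 2.
Division/multiplication keeps the fewest: 2 significant figures.
Rounded: 5.0 g/mol.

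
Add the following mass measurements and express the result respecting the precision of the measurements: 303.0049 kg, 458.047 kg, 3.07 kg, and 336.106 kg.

303.0049 kg + 458.047 kg + 3.07 kg + 336.106 kg = 1100.2279 kg.
Addition/subtraction keeps the fewest decimal places: 303.0049 → 4 decimal places, 458.047 → 3 decimal places, 3.07 → 2 decimal places, 336.106 → 3 decimal places; limit is 2.
Rounded to 2 decimal places: 1100.23 kg.

1100.23 kg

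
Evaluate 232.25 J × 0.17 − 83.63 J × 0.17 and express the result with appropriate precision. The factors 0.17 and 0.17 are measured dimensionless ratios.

232.25 × 0.17 = 39.4825 → 39 J (2 s.f., last digit at the 10^0 place).
83.63 × 0.17 = 14.2171 → 14 J (2 s.f., last digit at the 10^0 place).
Difference: 25.2654 J; keep the coarser place, 10^0.
Result: 25 J.

25 J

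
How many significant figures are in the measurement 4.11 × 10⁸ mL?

3

4.11 × 10⁸: in scientific notation every digit of the coefficient is significant.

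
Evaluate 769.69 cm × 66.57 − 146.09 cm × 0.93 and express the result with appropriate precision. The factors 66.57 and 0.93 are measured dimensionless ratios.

769.69 × 66.57 = 51238.2633 → 5.124 × 10⁴ cm (4 s.f., last digit at the 10^1 place).
146.09 × 0.93 = 135.8637 → 1.4 × 10² cm (2 s.f., last digit at the 10^1 place).
Difference: 51102.3996 cm; keep the coarser place, 10^1.
Result: 5.110 × 10⁴ cm.

5.110 × 10⁴ cm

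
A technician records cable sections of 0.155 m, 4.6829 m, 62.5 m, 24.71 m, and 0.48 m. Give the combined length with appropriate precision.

0.155 m + 4.6829 m + 62.5 m + 24.71 m + 0.48 m = 92.5279 m.
Addition/subtraction keeps the fewest decimal places: 0.155 → 3 decimal places, 4.6829 → 4 decimal places, 62.5 → 1 decimal place, 24.71 → 2 decimal places, 0.48 → 2 decimal places; limit is 1.
Rounded to 1 decimal place: 92.5 m.

92.5 m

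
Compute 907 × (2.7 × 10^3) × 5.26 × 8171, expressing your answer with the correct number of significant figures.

1.1 × 10^11

907 × (2.7 × 10^3) × 5.26 × 8171 = 1.05252399594 × 10^11
Multiplication/division keeps the fewest significant figures: 907 → 3 s.f., 2.7 × 10^3 → 2 s.f., 5.26 → 3 s.f., 8171 → 4 s.f.; limit is 2.
Rounded to 2 significant figures: 1.1 × 10^11.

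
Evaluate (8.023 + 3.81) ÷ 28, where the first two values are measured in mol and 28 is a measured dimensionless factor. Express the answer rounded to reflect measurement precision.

8.023 mol + 3.81 mol = 11.833 mol; the sum is limited to 2 decimal places (4 s.f.).
Carrying full precision, 11.833 ÷ 28 = 0.422607142857… mol; 28 has 2 s.f., so the result keeps min(4, 2) = 2 s.f.
Rounded to 2 significant figures: 0.42 mol.

0.42 mol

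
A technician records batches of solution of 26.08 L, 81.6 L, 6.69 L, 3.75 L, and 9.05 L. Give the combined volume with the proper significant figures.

26.08 L + 81.6 L + 6.69 L + 3.75 L + 9.05 L = 127.17 L.
Addition/subtraction keeps the fewest decimal places: 26.08 → 2 decimal places, 81.6 → 1 decimal place, 6.69 → 2 decimal places, 3.75 → 2 decimal places, 9.05 → 2 decimal places; limit is 1.
Rounded to 1 decimal place: 127.2 L.

127.2 L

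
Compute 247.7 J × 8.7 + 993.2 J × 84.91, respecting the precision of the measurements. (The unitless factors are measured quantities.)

247.7 × 8.7 = 2154.99 → 2.2 × 10^3 J (2 s.f., last digit at the 10^2 place).
993.2 × 84.91 = 84332.612 → 8.433 × 10^4 J (4 s.f., last digit at the 10^1 place).
Sum: 86487.602 J; keep the coarser place, 10^2.
Result: 8.65 × 10^4 J.

8.65 × 10^4 J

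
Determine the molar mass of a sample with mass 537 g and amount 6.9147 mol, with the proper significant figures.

77.7 g/mol

molar mass = 537 g ÷ 6.9147 mol = 77.6606360363… g/mol.
537 has 3 significant figures; 6.9147 has 5.
Division/multiplication keeps the fewest: 3 significant figures.
Rounded: 77.7 g/mol.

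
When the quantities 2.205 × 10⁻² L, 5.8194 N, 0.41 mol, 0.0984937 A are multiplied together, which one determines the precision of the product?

0.41 mol

2.205 × 10⁻² L → 4 s.f.; 5.8194 N → 5 s.f.; 0.41 mol → 2 s.f.; 0.0984937 A → 6 s.f.
The fewest is 2 significant figures, from 0.41 mol.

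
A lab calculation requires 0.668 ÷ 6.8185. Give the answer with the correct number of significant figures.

0.0980

0.668 ÷ 6.8185 = 0.0979687614578…
Multiplication/division keeps the fewest significant figures: 0.668 → 3 s.f., 6.8185 → 5 s.f.; limit is 3.
Rounded to 3 significant figures: 0.0980.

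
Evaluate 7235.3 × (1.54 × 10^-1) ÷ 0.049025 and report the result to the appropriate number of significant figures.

2.27 × 10^4

7235.3 × (1.54 × 10^-1) ÷ 0.049025 = 22727.918409…
Multiplication/division keeps the fewest significant figures: 7235.3 → 5 s.f., 1.54 × 10^-1 → 3 s.f., 0.049025 → 5 s.f.; limit is 3.
Rounded to 3 significant figures: 2.27 × 10^4.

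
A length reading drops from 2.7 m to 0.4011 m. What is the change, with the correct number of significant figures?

2.3 m

2.7 m − 0.4011 m = 2.2989 m.
Addition/subtraction keeps the fewest decimal places: 2.7 → 1 decimal place, 0.4011 → 4 decimal places; limit is 1.
Rounded to 1 decimal place: 2.3 m.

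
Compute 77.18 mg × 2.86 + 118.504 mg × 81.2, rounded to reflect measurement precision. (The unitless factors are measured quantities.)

9.84 × 10³ mg

77.18 × 2.86 = 220.7348 → 221 mg (3 s.f., last digit at the 10^0 place).
118.504 × 81.2 = 9622.5248 → 9.62 × 10³ mg (3 s.f., last digit at the 10^1 place).
Sum: 9843.2596 mg; keep the coarser place, 10^1.
Result: 9.84 × 10³ mg.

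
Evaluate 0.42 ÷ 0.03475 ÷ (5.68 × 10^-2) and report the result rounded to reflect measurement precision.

0.42 ÷ 0.03475 ÷ (5.68 × 10^-2) = 212.787516466…
Multiplication/division keeps the fewest significant figures: 0.42 → 2 s.f., 0.03475 → 4 s.f., 5.68 × 10^-2 → 3 s.f.; limit is 2.
Rounded to 2 significant figures: 2.1 × 10^2.

2.1 × 10^2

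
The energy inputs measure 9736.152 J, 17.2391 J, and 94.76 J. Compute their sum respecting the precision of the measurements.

9848.15 J

9736.152 J + 17.2391 J + 94.76 J = 9848.1511 J.
Addition/subtraction keeps the fewest decimal places: 9736.152 → 3 decimal places, 17.2391 → 4 decimal places, 94.76 → 2 decimal places; limit is 2.
Rounded to 2 decimal places: 9848.15 J.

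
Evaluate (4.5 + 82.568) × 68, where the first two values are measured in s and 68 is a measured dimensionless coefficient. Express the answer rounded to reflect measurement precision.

5.9 × 10^3 s

4.5 s + 82.568 s = 87.068 s; the sum is limited to 1 decimal place (3 s.f.).
Carrying full precision, 87.068 × 68 = 5920.624 s; 68 has 2 s.f., so the result keeps min(3, 2) = 2 s.f.
Rounded to 2 significant figures: 5.9 × 10^3 s.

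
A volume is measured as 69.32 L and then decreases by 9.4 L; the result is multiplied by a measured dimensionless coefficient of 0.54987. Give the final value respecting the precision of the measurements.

32.9 L

69.32 L − 9.4 L = 59.92 L; the difference is limited to 1 decimal place (3 s.f.).
Carrying full precision, 59.92 × 0.54987 = 32.9482104 L; 0.54987 has 5 s.f., so the result keeps min(3, 5) = 3 s.f.
Rounded to 3 significant figures: 32.9 L.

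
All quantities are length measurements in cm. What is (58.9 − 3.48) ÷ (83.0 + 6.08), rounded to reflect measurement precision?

0.622

58.9 − 3.48 = 55.42, limited to 1 d.p. → 3 s.f.; 83.0 + 6.08 = 89.08, limited to 1 d.p. → 3 s.f.
Carrying full precision, 55.42 ÷ 89.08 = 0.62213740458…; keep min(3, 3) = 3 s.f.
Rounded to 3 significant figures: 0.622.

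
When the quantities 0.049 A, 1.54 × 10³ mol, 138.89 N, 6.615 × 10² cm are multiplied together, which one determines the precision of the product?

0.049 A → 2 s.f.; 1.54 × 10³ mol → 3 s.f.; 138.89 N → 5 s.f.; 6.615 × 10² cm → 4 s.f.
The fewest is 2 significant figures, from 0.049 A.

0.049 A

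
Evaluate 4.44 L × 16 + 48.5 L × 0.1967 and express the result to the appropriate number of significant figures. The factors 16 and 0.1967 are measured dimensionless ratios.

81 L

4.44 × 16 = 71.04 → 71 L (2 s.f., last digit at the 10^0 place).
48.5 × 0.1967 = 9.53995 → 9.54 L (3 s.f., last digit at the 10^-2 place).
Sum: 80.57995 L; keep the coarser place, 10^0.
Result: 81 L.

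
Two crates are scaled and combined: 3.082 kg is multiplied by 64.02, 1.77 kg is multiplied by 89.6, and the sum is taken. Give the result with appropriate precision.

356 kg

3.082 × 64.02 = 197.30964 → 197.3 kg (4 s.f., last digit at the 10^-1 place).
1.77 × 89.6 = 158.592 → 159 kg (3 s.f., last digit at the 10^0 place).
Sum: 355.90164 kg; keep the coarser place, 10^0.
Result: 356 kg.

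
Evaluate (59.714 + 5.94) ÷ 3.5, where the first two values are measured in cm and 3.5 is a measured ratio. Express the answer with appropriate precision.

19 cm

59.714 cm + 5.94 cm = 65.654 cm; the sum is limited to 2 decimal places (4 s.f.).
Carrying full precision, 65.654 ÷ 3.5 = 18.7582857143… cm; 3.5 has 2 s.f., so the result keeps min(4, 2) = 2 s.f.
Rounded to 2 significant figures: 19 cm.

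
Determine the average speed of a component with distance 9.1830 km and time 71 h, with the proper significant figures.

average speed = 9.1830 km ÷ 71 h = 0.129338028169… km/h.
9.1830 has 5 significant figures; 71 has 2.
Division/multiplication keeps the fewest: 2 significant figures.
Rounded: 0.13 km/h.

0.13 km/h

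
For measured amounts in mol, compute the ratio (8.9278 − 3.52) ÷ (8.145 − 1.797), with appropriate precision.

0.852

8.9278 − 3.52 = 5.4078, limited to 2 d.p. → 3 s.f.; 8.145 − 1.797 = 6.348, limited to 3 d.p. → 4 s.f.
Carrying full precision, 5.4078 ÷ 6.348 = 0.851890359168…; keep min(3, 4) = 3 s.f.
Rounded to 3 significant figures: 0.852.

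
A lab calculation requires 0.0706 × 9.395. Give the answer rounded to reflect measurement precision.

0.0706 × 9.395 = 0.663287
Multiplication/division keeps the fewest significant figures: 0.0706 → 3 s.f., 9.395 → 4 s.f.; limit is 3.
Rounded to 3 significant figures: 0.663.

0.663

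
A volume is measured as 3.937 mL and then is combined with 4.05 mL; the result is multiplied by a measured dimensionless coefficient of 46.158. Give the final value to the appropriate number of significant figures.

369 mL

3.937 mL + 4.05 mL = 7.987 mL; the sum is limited to 2 decimal places (3 s.f.).
Carrying full precision, 7.987 × 46.158 = 368.663946 mL; 46.158 has 5 s.f., so the result keeps min(3, 5) = 3 s.f.
Rounded to 3 significant figures: 369 mL.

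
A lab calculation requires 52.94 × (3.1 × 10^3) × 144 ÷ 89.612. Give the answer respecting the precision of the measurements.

52.94 × (3.1 × 10^3) × 144 ÷ 89.612 = 263719.323305…
Multiplication/division keeps the fewest significant figures: 52.94 → 4 s.f., 3.1 × 10^3 → 2 s.f., 144 → 3 s.f., 89.612 → 5 s.f.; limit is 2.
Rounded to 2 significant figures: 2.6 × 10^5.

2.6 × 10^5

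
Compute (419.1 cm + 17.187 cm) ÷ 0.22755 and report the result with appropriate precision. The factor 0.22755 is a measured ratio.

1917 cm

419.1 cm + 17.187 cm = 436.287 cm; the sum is limited to 1 decimal place (4 s.f.).
Carrying full precision, 436.287 ÷ 0.22755 = 1917.32366513… cm; 0.22755 has 5 s.f., so the result keeps min(4, 5) = 4 s.f.
Rounded to 4 significant figures: 1917 cm.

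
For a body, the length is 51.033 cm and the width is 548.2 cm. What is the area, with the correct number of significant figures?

area = 51.033 cm × 548.2 cm = 27976.2906 cm².
51.033 has 5 significant figures; 548.2 has 4.
Division/multiplication keeps the fewest: 4 significant figures.
Rounded: 2.798 × 10⁴ cm².

2.798 × 10⁴ cm²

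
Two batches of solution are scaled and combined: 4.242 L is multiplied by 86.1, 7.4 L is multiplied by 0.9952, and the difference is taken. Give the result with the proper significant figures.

358 L

4.242 × 86.1 = 365.2362 → 365 L (3 s.f., last digit at the 10^0 place).
7.4 × 0.9952 = 7.36448 → 7.4 L (2 s.f., last digit at the 10^-1 place).
Difference: 357.87172 L; keep the coarser place, 10^0.
Result: 358 L.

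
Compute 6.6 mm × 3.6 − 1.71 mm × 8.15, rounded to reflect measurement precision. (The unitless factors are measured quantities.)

1.0 × 10^1 mm

6.6 × 3.6 = 23.76 → 24 mm (2 s.f., last digit at the 10^0 place).
1.71 × 8.15 = 13.9365 → 13.9 mm (3 s.f., last digit at the 10^-1 place).
Difference: 9.8235 mm; keep the coarser place, 10^0.
Result: 1.0 × 10^1 mm.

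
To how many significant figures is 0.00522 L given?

3

0.00522: leading zeros are not significant.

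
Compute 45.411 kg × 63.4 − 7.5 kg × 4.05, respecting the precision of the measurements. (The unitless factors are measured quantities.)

45.411 × 63.4 = 2879.0574 → 2.88 × 10^3 kg (3 s.f., last digit at the 10^1 place).
7.5 × 4.05 = 30.375 → 30. kg (2 s.f., last digit at the 10^0 place).
Difference: 2848.6824 kg; keep the coarser place, 10^1.
Result: 2.85 × 10^3 kg.

2.85 × 10^3 kg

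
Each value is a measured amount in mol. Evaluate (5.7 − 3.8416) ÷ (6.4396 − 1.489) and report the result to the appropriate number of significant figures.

0.38

5.7 − 3.8416 = 1.8584, limited to 1 d.p. → 2 s.f.; 6.4396 − 1.489 = 4.9506, limited to 3 d.p. → 4 s.f.
Carrying full precision, 1.8584 ÷ 4.9506 = 0.375388841757…; keep min(2, 4) = 2 s.f.
Rounded to 2 significant figures: 0.38.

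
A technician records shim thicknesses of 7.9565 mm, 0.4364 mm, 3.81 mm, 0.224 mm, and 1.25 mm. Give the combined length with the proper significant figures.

13.68 mm

7.9565 mm + 0.4364 mm + 3.81 mm + 0.224 mm + 1.25 mm = 13.6769 mm.
Addition/subtraction keeps the fewest decimal places: 7.9565 → 4 decimal places, 0.4364 → 4 decimal places, 3.81 → 2 decimal places, 0.224 → 3 decimal places, 1.25 → 2 decimal places; limit is 2.
Rounded to 2 decimal places: 13.68 mm.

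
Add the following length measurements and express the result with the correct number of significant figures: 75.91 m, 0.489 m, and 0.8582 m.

75.91 m + 0.489 m + 0.8582 m = 77.2572 m.
Addition/subtraction keeps the fewest decimal places: 75.91 → 2 decimal places, 0.489 → 3 decimal places, 0.8582 → 4 decimal places; limit is 2.
Rounded to 2 decimal places: 77.26 m.

77.26 m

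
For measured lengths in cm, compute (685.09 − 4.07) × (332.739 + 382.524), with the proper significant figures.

4.8711 × 10⁵ cm²

685.09 − 4.07 = 681.02, limited to 2 d.p. → 5 s.f.; 332.739 + 382.524 = 715.263, limited to 3 d.p. → 6 s.f.
Carrying full precision, 681.02 × 715.263 = 487108.40826; keep min(5, 6) = 5 s.f.
Rounded to 5 significant figures: 4.8711 × 10⁵ cm².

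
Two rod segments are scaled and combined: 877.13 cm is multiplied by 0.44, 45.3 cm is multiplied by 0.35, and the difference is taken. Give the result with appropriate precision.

877.13 × 0.44 = 385.9372 → 3.9 × 10^2 cm (2 s.f., last digit at the 10^1 place).
45.3 × 0.35 = 15.855 → 16 cm (2 s.f., last digit at the 10^0 place).
Difference: 370.0822 cm; keep the coarser place, 10^1.
Result: 3.7 × 10^2 cm.

3.7 × 10^2 cm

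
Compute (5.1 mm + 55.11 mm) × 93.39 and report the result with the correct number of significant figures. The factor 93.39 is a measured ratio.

5.62 × 10³ mm

5.1 mm + 55.11 mm = 60.21 mm; the sum is limited to 1 decimal place (3 s.f.).
Carrying full precision, 60.21 × 93.39 = 5623.0119 mm; 93.39 has 4 s.f., so the result keeps min(3, 4) = 3 s.f.
Rounded to 3 significant figures: 5.62 × 10³ mm.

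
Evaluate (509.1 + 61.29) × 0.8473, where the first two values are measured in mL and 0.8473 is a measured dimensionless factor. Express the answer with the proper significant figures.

483.3 mL

509.1 mL + 61.29 mL = 570.39 mL; the sum is limited to 1 decimal place (4 s.f.).
Carrying full precision, 570.39 × 0.8473 = 483.291447 mL; 0.8473 has 4 s.f., so the result keeps min(4, 4) = 4 s.f.
Rounded to 4 significant figures: 483.3 mL.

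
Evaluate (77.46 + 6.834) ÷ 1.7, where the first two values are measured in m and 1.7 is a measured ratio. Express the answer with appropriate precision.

77.46 m + 6.834 m = 84.294 m; the sum is limited to 2 decimal places (4 s.f.).
Carrying full precision, 84.294 ÷ 1.7 = 49.5847058824… m; 1.7 has 2 s.f., so the result keeps min(4, 2) = 2 s.f.
Rounded to 2 significant figures: 5.0 × 10^1 m.

5.0 × 10^1 m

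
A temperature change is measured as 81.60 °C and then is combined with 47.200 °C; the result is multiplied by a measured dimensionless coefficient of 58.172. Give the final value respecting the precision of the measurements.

7492.6 °C

81.60 °C + 47.200 °C = 128.800 °C; the sum is limited to 2 decimal places (5 s.f.).
Carrying full precision, 128.800 × 58.172 = 7492.5536 °C; 58.172 has 5 s.f., so the result keeps min(5, 5) = 5 s.f.
Rounded to 5 significant figures: 7492.6 °C.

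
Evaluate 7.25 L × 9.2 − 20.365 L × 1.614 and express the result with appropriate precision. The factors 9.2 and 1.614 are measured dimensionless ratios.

7.25 × 9.2 = 66.7 → 67 L (2 s.f., last digit at the 10^0 place).
20.365 × 1.614 = 32.86911 → 32.87 L (4 s.f., last digit at the 10^-2 place).
Difference: 33.83089 L; keep the coarser place, 10^0.
Result: 34 L.

34 L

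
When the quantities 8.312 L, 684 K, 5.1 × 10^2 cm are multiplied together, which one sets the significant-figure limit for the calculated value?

8.312 L → 4 s.f.; 684 K → 3 s.f.; 5.1 × 10^2 cm → 2 s.f.
The fewest is 2 significant figures, from 5.1 × 10^2 cm.

5.1 × 10^2 cm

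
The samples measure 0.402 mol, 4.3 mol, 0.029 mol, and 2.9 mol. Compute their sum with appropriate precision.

0.402 mol + 4.3 mol + 0.029 mol + 2.9 mol = 7.631 mol.
Addition/subtraction keeps the fewest decimal places: 0.402 → 3 decimal places, 4.3 → 1 decimal place, 0.029 → 3 decimal places, 2.9 → 1 decimal place; limit is 1.
Rounded to 1 decimal place: 7.6 mol.

7.6 mol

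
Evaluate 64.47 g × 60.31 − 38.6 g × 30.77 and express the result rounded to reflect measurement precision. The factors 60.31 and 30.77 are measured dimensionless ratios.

2.70 × 10^3 g

64.47 × 60.31 = 3888.1857 → 3888 g (4 s.f., last digit at the 10^0 place).
38.6 × 30.77 = 1187.722 → 1.19 × 10^3 g (3 s.f., last digit at the 10^1 place).
Difference: 2700.4637 g; keep the coarser place, 10^1.
Result: 2.70 × 10^3 g.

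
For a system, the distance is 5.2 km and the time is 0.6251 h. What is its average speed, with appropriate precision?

8.3 km/h

average speed = 5.2 km ÷ 0.6251 h = 8.31866901296… km/h.
5.2 has 2 significant figures; 0.6251 has 4.
Division/multiplication keeps the fewest: 2 significant figures.
Rounded: 8.3 km/h.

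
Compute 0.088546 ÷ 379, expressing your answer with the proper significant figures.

0.088546 ÷ 379 = 0.00023363060686…
Multiplication/division keeps the fewest significant figures: 0.088546 → 5 s.f., 379 → 3 s.f.; limit is 3.
Rounded to 3 significant figures: 2.34 × 10⁻⁴.

2.34 × 10⁻⁴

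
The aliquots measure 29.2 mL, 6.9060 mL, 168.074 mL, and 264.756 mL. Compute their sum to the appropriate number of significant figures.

468.9 mL

29.2 mL + 6.9060 mL + 168.074 mL + 264.756 mL = 468.9360 mL.
Addition/subtraction keeps the fewest decimal places: 29.2 → 1 decimal place, 6.9060 → 4 decimal places, 168.074 → 3 decimal places, 264.756 → 3 decimal places; limit is 1.
Rounded to 1 decimal place: 468.9 mL.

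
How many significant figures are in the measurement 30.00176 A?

30.00176: zeros between nonzero digits are significant.

7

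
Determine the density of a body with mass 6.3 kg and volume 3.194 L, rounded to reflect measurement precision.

density = 6.3 kg ÷ 3.194 L = 1.97244834064… kg/L.
6.3 has 2 significant figures; 3.194 has 4.
Division/multiplication keeps the fewest: 2 significant figures.
Rounded: 2.0 kg/L.

2.0 kg/L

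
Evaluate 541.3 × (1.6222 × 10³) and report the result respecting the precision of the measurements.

8.781 × 10⁵

541.3 × (1.6222 × 10³) = 878096.86
Multiplication/division keeps the fewest significant figures: 541.3 → 4 s.f., 1.6222 × 10³ → 5 s.f.; limit is 4.
Rounded to 4 significant figures: 8.781 × 10⁵.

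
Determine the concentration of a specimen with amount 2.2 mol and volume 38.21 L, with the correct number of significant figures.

concentration = 2.2 mol ÷ 38.21 L = 0.0575765506412… mol/L.
2.2 has 2 significant figures; 38.21 has 4.
Division/multiplication keeps the fewest: 2 significant figures.
Rounded: 0.058 mol/L.

0.058 mol/L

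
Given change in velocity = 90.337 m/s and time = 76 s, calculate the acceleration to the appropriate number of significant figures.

1.2 m/s²

acceleration = 90.337 m/s ÷ 76 s = 1.18864473684… m/s².
90.337 has 5 significant figures; 76 has 2.
Division/multiplication keeps the fewest: 2 significant figures.
Rounded: 1.2 m/s².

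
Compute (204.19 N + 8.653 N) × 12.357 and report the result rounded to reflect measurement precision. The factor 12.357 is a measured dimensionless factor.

204.19 N + 8.653 N = 212.843 N; the sum is limited to 2 decimal places (5 s.f.).
Carrying full precision, 212.843 × 12.357 = 2630.100951 N; 12.357 has 5 s.f., so the result keeps min(5, 5) = 5 s.f.
Rounded to 5 significant figures: 2630.1 N.

2630.1 N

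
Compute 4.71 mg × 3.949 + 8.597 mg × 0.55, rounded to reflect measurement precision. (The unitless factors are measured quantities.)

23.3 mg

4.71 × 3.949 = 18.59979 → 18.6 mg (3 s.f., last digit at the 10^-1 place).
8.597 × 0.55 = 4.72835 → 4.7 mg (2 s.f., last digit at the 10^-1 place).
Sum: 23.32814 mg; keep the coarser place, 10^-1.
Result: 23.3 mg.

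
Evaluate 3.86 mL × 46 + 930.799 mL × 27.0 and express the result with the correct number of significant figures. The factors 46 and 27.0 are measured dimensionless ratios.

3.86 × 46 = 177.56 → 1.8 × 10² mL (2 s.f., last digit at the 10^1 place).
930.799 × 27.0 = 25131.573 → 2.51 × 10⁴ mL (3 s.f., last digit at the 10^2 place).
Sum: 25309.133 mL; keep the coarser place, 10^2.
Result: 2.53 × 10⁴ mL.

2.53 × 10⁴ mL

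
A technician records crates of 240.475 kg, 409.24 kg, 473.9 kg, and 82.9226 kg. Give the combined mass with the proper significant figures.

1206.5 kg

240.475 kg + 409.24 kg + 473.9 kg + 82.9226 kg = 1206.5376 kg.
Addition/subtraction keeps the fewest decimal places: 240.475 → 3 decimal places, 409.24 → 2 decimal places, 473.9 → 1 decimal place, 82.9226 → 4 decimal places; limit is 1.
Rounded to 1 decimal place: 1206.5 kg.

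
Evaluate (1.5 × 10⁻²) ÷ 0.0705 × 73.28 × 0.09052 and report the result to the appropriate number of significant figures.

(1.5 × 10⁻²) ÷ 0.0705 × 73.28 × 0.09052 = 1.41134161702…
Multiplication/division keeps the fewest significant figures: 1.5 × 10⁻² → 2 s.f., 0.0705 → 3 s.f., 73.28 → 4 s.f., 0.09052 → 4 s.f.; limit is 2.
Rounded to 2 significant figures: 1.4.

1.4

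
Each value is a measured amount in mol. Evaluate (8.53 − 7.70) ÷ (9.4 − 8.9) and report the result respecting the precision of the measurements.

8.53 − 7.70 = 0.83, limited to 2 d.p. → 2 s.f.; 9.4 − 8.9 = 0.5, limited to 1 d.p. → 1 s.f.
Carrying full precision, 0.83 ÷ 0.5 = 1.66; keep min(2, 1) = 1 s.f.
Rounded to 1 significant figure: 2.

2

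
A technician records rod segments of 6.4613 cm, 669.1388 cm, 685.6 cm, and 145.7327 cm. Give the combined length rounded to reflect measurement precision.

1506.9 cm

6.4613 cm + 669.1388 cm + 685.6 cm + 145.7327 cm = 1506.9328 cm.
Addition/subtraction keeps the fewest decimal places: 6.4613 → 4 decimal places, 669.1388 → 4 decimal places, 685.6 → 1 decimal place, 145.7327 → 4 decimal places; limit is 1.
Rounded to 1 decimal place: 1506.9 cm.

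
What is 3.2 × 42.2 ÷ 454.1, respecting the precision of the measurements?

0.30

3.2 × 42.2 ÷ 454.1 = 0.297379431843…
Multiplication/division keeps the fewest significant figures: 3.2 → 2 s.f., 42.2 → 3 s.f., 454.1 → 4 s.f.; limit is 2.
Rounded to 2 significant figures: 0.30.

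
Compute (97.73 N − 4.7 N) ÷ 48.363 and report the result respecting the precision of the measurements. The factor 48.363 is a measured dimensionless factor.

97.73 N − 4.7 N = 93.03 N; the difference is limited to 1 decimal place (3 s.f.).
Carrying full precision, 93.03 ÷ 48.363 = 1.92357794182… N; 48.363 has 5 s.f., so the result keeps min(3, 5) = 3 s.f.
Rounded to 3 significant figures: 1.92 N.

1.92 N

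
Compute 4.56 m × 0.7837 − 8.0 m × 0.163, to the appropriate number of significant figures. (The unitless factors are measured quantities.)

4.56 × 0.7837 = 3.573672 → 3.57 m (3 s.f., last digit at the 10^-2 place).
8.0 × 0.163 = 1.304 → 1.3 m (2 s.f., last digit at the 10^-1 place).
Difference: 2.269672 m; keep the coarser place, 10^-1.
Result: 2.3 m.

2.3 m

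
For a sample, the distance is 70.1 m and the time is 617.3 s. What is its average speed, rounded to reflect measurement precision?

average speed = 70.1 m ÷ 617.3 s = 0.113559047465… m/s.
70.1 has 3 significant figures; 617.3 has 4.
Division/multiplication keeps the fewest: 3 significant figures.
Rounded: 0.114 m/s.

0.114 m/s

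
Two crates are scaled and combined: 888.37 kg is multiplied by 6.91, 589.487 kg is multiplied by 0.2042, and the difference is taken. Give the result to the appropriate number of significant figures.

6.02 × 10³ kg

888.37 × 6.91 = 6138.6367 → 6.14 × 10³ kg (3 s.f., last digit at the 10^1 place).
589.487 × 0.2042 = 120.3732454 → 120.4 kg (4 s.f., last digit at the 10^-1 place).
Difference: 6018.2634546 kg; keep the coarser place, 10^1.
Result: 6.02 × 10³ kg.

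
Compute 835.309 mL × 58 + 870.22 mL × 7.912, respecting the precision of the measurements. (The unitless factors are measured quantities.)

835.309 × 58 = 48447.922 → 4.8 × 10⁴ mL (2 s.f., last digit at the 10^3 place).
870.22 × 7.912 = 6885.18064 → 6885 mL (4 s.f., last digit at the 10^0 place).
Sum: 55333.10264 mL; keep the coarser place, 10^3.
Result: 5.5 × 10⁴ mL.

5.5 × 10⁴ mL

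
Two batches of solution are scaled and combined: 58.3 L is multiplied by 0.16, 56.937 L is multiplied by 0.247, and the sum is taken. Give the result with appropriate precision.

23.4 L

58.3 × 0.16 = 9.328 → 9.3 L (2 s.f., last digit at the 10^-1 place).
56.937 × 0.247 = 14.063439 → 14.1 L (3 s.f., last digit at the 10^-1 place).
Sum: 23.391439 L; keep the coarser place, 10^-1.
Result: 23.4 L.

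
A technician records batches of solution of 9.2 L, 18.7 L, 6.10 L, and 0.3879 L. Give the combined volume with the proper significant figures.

34.4 L

9.2 L + 18.7 L + 6.10 L + 0.3879 L = 34.3879 L.
Addition/subtraction keeps the fewest decimal places: 9.2 → 1 decimal place, 18.7 → 1 decimal place, 6.10 → 2 decimal places, 0.3879 → 4 decimal places; limit is 1.
Rounded to 1 decimal place: 34.4 L.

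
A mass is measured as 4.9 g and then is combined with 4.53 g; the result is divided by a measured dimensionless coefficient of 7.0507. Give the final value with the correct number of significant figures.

4.9 g + 4.53 g = 9.43 g; the sum is limited to 1 decimal place (2 s.f.).
Carrying full precision, 9.43 ÷ 7.0507 = 1.33745585545… g; 7.0507 has 5 s.f., so the result keeps min(2, 5) = 2 s.f.
Rounded to 2 significant figures: 1.3 g.

1.3 g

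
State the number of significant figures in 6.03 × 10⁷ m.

3

6.03 × 10⁷: in scientific notation every digit of the coefficient is significant.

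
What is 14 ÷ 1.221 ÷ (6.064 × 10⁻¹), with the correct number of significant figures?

19

14 ÷ 1.221 ÷ (6.064 × 10⁻¹) = 18.908330254…
Multiplication/division keeps the fewest significant figures: 14 → 2 s.f., 1.221 → 4 s.f., 6.064 × 10⁻¹ → 4 s.f.; limit is 2.
Rounded to 2 significant figures: 19.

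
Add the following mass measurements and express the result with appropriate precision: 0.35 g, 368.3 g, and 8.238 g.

376.9 g

0.35 g + 368.3 g + 8.238 g = 376.888 g.
Addition/subtraction keeps the fewest decimal places: 0.35 → 2 decimal places, 368.3 → 1 decimal place, 8.238 → 3 decimal places; limit is 1.
Rounded to 1 decimal place: 376.9 g.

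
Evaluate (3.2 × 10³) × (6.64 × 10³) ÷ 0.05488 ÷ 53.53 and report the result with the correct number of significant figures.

7.2 × 10⁶

(3.2 × 10³) × (6.64 × 10³) ÷ 0.05488 ÷ 53.53 = 7232804.25298…
Multiplication/division keeps the fewest significant figures: 3.2 × 10³ → 2 s.f., 6.64 × 10³ → 3 s.f., 0.05488 → 4 s.f., 53.53 → 4 s.f.; limit is 2.
Rounded to 2 significant figures: 7.2 × 10⁶.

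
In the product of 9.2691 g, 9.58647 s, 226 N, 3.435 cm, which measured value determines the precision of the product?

9.2691 g → 5 s.f.; 9.58647 s → 6 s.f.; 226 N → 3 s.f.; 3.435 cm → 4 s.f.
The fewest is 3 significant figures, from 226 N.

226 N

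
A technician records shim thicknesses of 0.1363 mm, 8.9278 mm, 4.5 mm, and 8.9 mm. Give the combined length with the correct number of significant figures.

0.1363 mm + 8.9278 mm + 4.5 mm + 8.9 mm = 22.4641 mm.
Addition/subtraction keeps the fewest decimal places: 0.1363 → 4 decimal places, 8.9278 → 4 decimal places, 4.5 → 1 decimal place, 8.9 → 1 decimal place; limit is 1.
Rounded to 1 decimal place: 22.5 mm.

22.5 mm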